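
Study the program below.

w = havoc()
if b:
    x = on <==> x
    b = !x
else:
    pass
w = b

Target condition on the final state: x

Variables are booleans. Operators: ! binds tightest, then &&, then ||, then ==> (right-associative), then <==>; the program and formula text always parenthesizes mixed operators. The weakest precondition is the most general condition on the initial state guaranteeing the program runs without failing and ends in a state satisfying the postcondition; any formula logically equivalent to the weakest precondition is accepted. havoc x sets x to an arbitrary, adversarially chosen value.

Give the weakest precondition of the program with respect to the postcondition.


Working backward. After the program, x must hold.
Before w := b: x
Then branch requires on <==> x; else branch requires x.
Before the if: (b ==> (on <==> x)) && ((!b) ==> x)
Before havoc w: (b ==> (on <==> x)) && ((!b) ==> x)
Answer: WP = (b ==> (on <==> x)) && ((!b) ==> x)


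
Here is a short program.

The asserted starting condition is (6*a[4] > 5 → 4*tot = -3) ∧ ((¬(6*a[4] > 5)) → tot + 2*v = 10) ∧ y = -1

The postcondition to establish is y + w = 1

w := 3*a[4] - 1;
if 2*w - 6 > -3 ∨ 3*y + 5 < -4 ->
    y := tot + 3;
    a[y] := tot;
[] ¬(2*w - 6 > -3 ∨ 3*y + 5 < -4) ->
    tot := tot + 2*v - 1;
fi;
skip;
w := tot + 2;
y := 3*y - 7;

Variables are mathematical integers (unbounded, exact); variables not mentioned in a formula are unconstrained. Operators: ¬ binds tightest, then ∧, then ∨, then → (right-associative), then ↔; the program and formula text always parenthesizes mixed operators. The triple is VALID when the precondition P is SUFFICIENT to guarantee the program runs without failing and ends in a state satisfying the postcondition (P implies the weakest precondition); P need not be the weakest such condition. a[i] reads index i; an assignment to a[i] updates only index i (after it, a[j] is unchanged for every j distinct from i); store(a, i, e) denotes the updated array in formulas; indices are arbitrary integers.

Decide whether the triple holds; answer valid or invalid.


Working backward. After the program, the postcondition y + w = 1 must hold; in canonical form it is w + y = 1.
Before y := 3*y - 7: w + 3*y = 8
Before w := tot + 2: tot + 3*y = 6
Before skip: tot + 3*y = 6
Then branch requires 4*tot = -3; else branch requires tot + 2*v + 3*y = 7.
Before the if: ((2*w > 3 ∨ 3*y < -9) → 4*tot = -3) ∧ ((¬(2*w > 3 ∨ 3*y < -9)) → tot + 2*v + 3*y = 7)
Before w := 3*a[4] - 1: ((6*a[4] > 5 ∨ 3*y < -9) → 4*tot = -3) ∧ ((¬(6*a[4] > 5 ∨ 3*y < -9)) → tot + 2*v + 3*y = 7)
The weakest precondition is ((6*a[4] > 5 ∨ 3*y < -9) → 4*tot = -3) ∧ ((¬(6*a[4] > 5 ∨ 3*y < -9)) → tot + 2*v + 3*y = 7).
Check whether (6*a[4] > 5 → 4*tot = -3) ∧ ((¬(6*a[4] > 5)) → tot + 2*v = 10) ∧ y = -1 implies it.
Every state satisfying the precondition satisfies the weakest precondition: the implication holds.
Answer: valid


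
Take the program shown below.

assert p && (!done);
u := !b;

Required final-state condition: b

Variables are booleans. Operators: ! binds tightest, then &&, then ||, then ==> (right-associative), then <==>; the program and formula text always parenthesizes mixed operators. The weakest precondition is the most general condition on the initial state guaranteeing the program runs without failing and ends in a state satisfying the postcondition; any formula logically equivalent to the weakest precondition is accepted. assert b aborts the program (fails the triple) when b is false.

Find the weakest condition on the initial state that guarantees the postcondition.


Working backward. After the program, b must hold.
Before u := !b: b
Before assert p && (!done): p && (!done) && b
Answer: WP = p && (!done) && b


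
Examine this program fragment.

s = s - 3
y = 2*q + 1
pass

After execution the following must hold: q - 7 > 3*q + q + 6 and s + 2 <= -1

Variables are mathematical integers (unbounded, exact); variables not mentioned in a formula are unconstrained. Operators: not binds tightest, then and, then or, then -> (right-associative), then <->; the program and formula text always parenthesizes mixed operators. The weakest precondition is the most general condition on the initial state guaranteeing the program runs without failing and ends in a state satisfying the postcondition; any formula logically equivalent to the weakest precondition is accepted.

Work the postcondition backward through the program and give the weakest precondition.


Working backward. After the program, the postcondition q - 7 > 3*q + q + 6 and s + 2 <= -1 must hold; in canonical form it is 3*q < -13 and s <= -3.
Before skip: 3*q < -13 and s <= -3
Before y := 2*q + 1: 3*q < -13 and s <= -3
Before s := s - 3: 3*q < -13 and s <= 0
Answer: WP = 3*q < -13 and s <= 0


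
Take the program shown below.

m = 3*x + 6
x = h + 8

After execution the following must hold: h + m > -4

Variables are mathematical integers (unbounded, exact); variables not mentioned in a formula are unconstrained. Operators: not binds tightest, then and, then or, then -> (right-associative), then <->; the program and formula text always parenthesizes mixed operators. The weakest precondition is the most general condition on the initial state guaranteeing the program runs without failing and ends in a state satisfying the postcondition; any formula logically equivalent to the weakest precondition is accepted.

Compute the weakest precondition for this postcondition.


Working backward. After the program, h + m > -4 must hold.
Before x := h + 8: h + m > -4
Before m := 3*x + 6: h + 3*x > -10
Answer: WP = h + 3*x > -10


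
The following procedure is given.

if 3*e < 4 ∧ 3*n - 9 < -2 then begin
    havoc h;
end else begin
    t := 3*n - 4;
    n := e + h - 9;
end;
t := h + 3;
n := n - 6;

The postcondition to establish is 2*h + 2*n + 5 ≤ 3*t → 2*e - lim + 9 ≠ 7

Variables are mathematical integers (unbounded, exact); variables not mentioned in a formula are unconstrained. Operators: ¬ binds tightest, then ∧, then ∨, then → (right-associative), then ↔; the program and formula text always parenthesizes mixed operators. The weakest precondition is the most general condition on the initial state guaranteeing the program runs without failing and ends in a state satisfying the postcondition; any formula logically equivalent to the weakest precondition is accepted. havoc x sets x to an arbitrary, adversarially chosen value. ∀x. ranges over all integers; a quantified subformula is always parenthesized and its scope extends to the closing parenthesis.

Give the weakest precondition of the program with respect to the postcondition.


Working backward. After the program, the postcondition 2*h + 2*n + 5 ≤ 3*t → 2*e - lim + 9 ≠ 7 must hold; in canonical form it is 2*h + 2*n ≤ 3*t - 5 → 2*e ≠ lim - 2.
Before n := n - 6: 2*h + 2*n ≤ 3*t + 7 → 2*e ≠ lim - 2
Before t := h + 3: 2*n ≤ h + 16 → 2*e ≠ lim - 2
Then branch requires ∀h_1. (2*n ≤ h_1 + 16 → 2*e ≠ lim - 2); else branch requires 2*e + h ≤ 34 → 2*e ≠ lim - 2.
Before the if: ((3*e < 4 ∧ 3*n < 7) → (∀h_1. (2*n ≤ h_1 + 16 → 2*e ≠ lim - 2))) ∧ ((¬(3*e < 4 ∧ 3*n < 7)) → (2*e + h ≤ 34 → 2*e ≠ lim - 2))
Answer: WP = ((3*e < 4 ∧ 3*n < 7) → (∀h_1. (2*n ≤ h_1 + 16 → 2*e ≠ lim - 2))) ∧ ((¬(3*e < 4 ∧ 3*n < 7)) → (2*e + h ≤ 34 → 2*e ≠ lim - 2))


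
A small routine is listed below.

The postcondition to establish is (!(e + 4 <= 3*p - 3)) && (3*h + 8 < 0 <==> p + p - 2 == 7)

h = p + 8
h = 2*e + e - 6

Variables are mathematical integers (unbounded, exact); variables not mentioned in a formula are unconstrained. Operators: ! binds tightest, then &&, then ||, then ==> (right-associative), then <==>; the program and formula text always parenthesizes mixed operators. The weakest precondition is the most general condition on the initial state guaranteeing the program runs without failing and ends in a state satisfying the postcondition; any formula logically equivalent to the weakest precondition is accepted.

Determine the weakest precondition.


Working backward. After the program, the postcondition (!(e + 4 <= 3*p - 3)) && (3*h + 8 < 0 <==> p + p - 2 == 7) must hold; in canonical form it is (!(e <= 3*p - 7)) && (3*h < -8 <==> 2*p == 9).
Before h := 2*e + e - 6: (!(e <= 3*p - 7)) && (9*e < 10 <==> 2*p == 9)
Before h := p + 8: (!(e <= 3*p - 7)) && (9*e < 10 <==> 2*p == 9)
Answer: WP = (!(e <= 3*p - 7)) && (9*e < 10 <==> 2*p == 9)


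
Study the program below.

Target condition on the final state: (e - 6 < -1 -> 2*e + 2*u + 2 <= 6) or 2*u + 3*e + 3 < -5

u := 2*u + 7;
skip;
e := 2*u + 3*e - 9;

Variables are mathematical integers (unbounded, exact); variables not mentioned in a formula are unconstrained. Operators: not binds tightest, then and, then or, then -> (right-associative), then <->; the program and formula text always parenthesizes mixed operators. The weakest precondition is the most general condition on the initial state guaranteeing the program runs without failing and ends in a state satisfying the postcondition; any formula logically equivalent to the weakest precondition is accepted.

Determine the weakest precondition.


Working backward. After the program, the postcondition (e - 6 < -1 -> 2*e + 2*u + 2 <= 6) or 2*u + 3*e + 3 < -5 must hold; in canonical form it is (e < 5 -> 2*e + 2*u <= 4) or 3*e + 2*u < -8.
Before e := 2*u + 3*e - 9: (3*e + 2*u < 14 -> 6*e + 6*u <= 22) or 9*e + 8*u < 19
Before skip: (3*e + 2*u < 14 -> 6*e + 6*u <= 22) or 9*e + 8*u < 19
Before u := 2*u + 7: (3*e + 4*u < 0 -> 6*e + 12*u <= -20) or 9*e + 16*u < -37
Answer: WP = (3*e + 4*u < 0 -> 6*e + 12*u <= -20) or 9*e + 16*u < -37


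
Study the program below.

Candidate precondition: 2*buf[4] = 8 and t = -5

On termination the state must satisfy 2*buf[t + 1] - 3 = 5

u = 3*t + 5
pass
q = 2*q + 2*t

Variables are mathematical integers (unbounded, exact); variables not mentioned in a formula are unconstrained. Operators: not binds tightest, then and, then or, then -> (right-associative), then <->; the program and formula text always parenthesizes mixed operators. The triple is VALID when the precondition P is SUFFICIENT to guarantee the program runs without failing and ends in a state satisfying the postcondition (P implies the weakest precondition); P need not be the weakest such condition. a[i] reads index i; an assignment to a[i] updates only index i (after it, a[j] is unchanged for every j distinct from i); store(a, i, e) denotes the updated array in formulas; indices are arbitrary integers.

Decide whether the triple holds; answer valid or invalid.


Working backward. After the program, the postcondition 2*buf[t + 1] - 3 = 5 must hold; in canonical form it is 2*buf[t + 1] = 8.
Before q := 2*q + 2*t: 2*buf[t + 1] = 8
Before skip: 2*buf[t + 1] = 8
Before u := 3*t + 5: 2*buf[t + 1] = 8
The weakest precondition is 2*buf[t + 1] = 8.
Check whether 2*buf[4] = 8 and t = -5 implies it.
Countermodel: at the initial state buf = {[-4] = 2, [4] = 4, elsewhere 4}, t = -5, the precondition holds but the weakest precondition fails.
Answer: invalid


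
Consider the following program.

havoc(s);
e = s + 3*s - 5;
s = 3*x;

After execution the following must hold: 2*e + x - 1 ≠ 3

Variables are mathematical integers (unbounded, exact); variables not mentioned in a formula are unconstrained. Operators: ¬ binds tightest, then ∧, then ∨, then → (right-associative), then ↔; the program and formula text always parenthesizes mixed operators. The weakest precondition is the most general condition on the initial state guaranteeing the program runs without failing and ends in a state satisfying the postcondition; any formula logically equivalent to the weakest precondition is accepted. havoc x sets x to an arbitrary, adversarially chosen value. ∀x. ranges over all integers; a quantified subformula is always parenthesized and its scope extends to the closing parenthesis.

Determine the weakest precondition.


Working backward. After the program, the postcondition 2*e + x - 1 ≠ 3 must hold; in canonical form it is 2*e + x ≠ 4.
Before s := 3*x: 2*e + x ≠ 4
Before e := s + 3*s - 5: 8*s + x ≠ 14
Before havoc s: ∀s_1. 8*s_1 + x ≠ 14
Answer: WP = ∀s_1. 8*s_1 + x ≠ 14


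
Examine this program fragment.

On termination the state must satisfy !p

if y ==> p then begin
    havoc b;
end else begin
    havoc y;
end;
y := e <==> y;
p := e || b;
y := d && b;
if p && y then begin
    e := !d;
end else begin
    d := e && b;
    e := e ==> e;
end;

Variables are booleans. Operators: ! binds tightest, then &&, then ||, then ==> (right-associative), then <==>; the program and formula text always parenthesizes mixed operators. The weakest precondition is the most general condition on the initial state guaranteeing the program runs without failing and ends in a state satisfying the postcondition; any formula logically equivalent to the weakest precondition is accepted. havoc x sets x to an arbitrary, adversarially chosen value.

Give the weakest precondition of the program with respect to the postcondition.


Working backward. After the program, !p must hold.
Then branch requires !p; else branch requires !p.
Before the if: ((p && y) ==> (!p)) && ((!(p && y)) ==> (!p))
Before y := d && b: ((p && d && b) ==> (!p)) && ((!(p && d && b)) ==> (!p))
Before p := e || b: (((e || b) && d && b) ==> (!(e || b))) && ((!((e || b) && d && b)) ==> (!(e || b)))
Before y := e <==> y: (((e || b) && d && b) ==> (!(e || b))) && ((!((e || b) && d && b)) ==> (!(e || b)))
Then branch requires false; else branch requires (((e || b) && d && b) ==> (!(e || b))) && ((!((e || b) && d && b)) ==> (!(e || b))).
Before the if: (!(y ==> p)) && ((!(y ==> p)) ==> ((((e || b) && d && b) ==> (!(e || b))) && ((!((e || b) && d && b)) ==> (!(e || b)))))
Answer: WP = (!(y ==> p)) && ((!(y ==> p)) ==> ((((e || b) && d && b) ==> (!(e || b))) && ((!((e || b) && d && b)) ==> (!(e || b)))))


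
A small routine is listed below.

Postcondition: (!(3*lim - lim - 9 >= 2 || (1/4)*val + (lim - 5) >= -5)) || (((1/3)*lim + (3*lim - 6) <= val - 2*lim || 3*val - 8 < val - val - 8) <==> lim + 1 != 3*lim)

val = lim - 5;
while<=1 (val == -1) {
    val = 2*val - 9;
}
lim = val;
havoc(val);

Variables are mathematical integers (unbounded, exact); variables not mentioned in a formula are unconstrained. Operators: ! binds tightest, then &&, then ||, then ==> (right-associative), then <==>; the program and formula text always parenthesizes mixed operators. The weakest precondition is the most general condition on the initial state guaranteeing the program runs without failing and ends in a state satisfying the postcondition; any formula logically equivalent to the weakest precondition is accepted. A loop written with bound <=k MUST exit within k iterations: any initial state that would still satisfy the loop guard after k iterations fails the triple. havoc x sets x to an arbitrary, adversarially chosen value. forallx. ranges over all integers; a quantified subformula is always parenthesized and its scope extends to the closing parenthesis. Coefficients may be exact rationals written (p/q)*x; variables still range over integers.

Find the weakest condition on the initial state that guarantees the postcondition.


Working backward. After the program, the postcondition (!(3*lim - lim - 9 >= 2 || (1/4)*val + (lim - 5) >= -5)) || (((1/3)*lim + (3*lim - 6) <= val - 2*lim || 3*val - 8 < val - val - 8) <==> lim + 1 != 3*lim) must hold; in canonical form it is (!(2*lim >= 11 || lim + (1/4)*val >= 0)) || (((16/3)*lim <= val + 6 || 3*val < 0) <==> 2*lim != 1).
Before havoc val: forall val_1. ((!(2*lim >= 11 || lim + (1/4)*val_1 >= 0)) || (((16/3)*lim <= val_1 + 6 || 3*val_1 < 0) <==> 2*lim != 1))
Before lim := val: forall val_1. ((!(2*val >= 11 || val + (1/4)*val_1 >= 0)) || (((16/3)*val <= val_1 + 6 || 3*val_1 < 0) <==> 2*val != 1))
Before the loop (bound <=1), unroll the exhaustion recursion (WP_0 = exit-now case; WP_j = one more guarded iteration, up to j = 1):
  WP_0: (!(val == -1)) && (forall val_1. ((!(2*val >= 11 || val + (1/4)*val_1 >= 0)) || (((16/3)*val <= val_1 + 6 || 3*val_1 < 0) <==> 2*val != 1)))
  WP_1: (val == -1 ==> ((!(2*val == 8)) && (forall val_1. ((!(4*val >= 29 || 2*val + (1/4)*val_1 >= 9)) || (((32/3)*val <= val_1 + 54 || 3*val_1 < 0) <==> 4*val != 19))))) && ((!(val == -1)) ==> (forall val_1. ((!(2*val >= 11 || val + (1/4)*val_1 >= 0)) || (((16/3)*val <= val_1 + 6 || 3*val_1 < 0) <==> 2*val != 1))))
So before the loop: (val == -1 ==> ((!(2*val == 8)) && (forall val_1. ((!(4*val >= 29 || 2*val + (1/4)*val_1 >= 9)) || (((32/3)*val <= val_1 + 54 || 3*val_1 < 0) <==> 4*val != 19))))) && ((!(val == -1)) ==> (forall val_1. ((!(2*val >= 11 || val + (1/4)*val_1 >= 0)) || (((16/3)*val <= val_1 + 6 || 3*val_1 < 0) <==> 2*val != 1))))
Before val := lim - 5: (lim == 4 ==> ((!(2*lim == 18)) && (forall val_1. ((!(4*lim >= 49 || 2*lim + (1/4)*val_1 >= 19)) || (((32/3)*lim <= val_1 + 322/3 || 3*val_1 < 0) <==> 4*lim != 39))))) && ((!(lim == 4)) ==> (forall val_1. ((!(2*lim >= 21 || lim + (1/4)*val_1 >= 5)) || (((16/3)*lim <= val_1 + 98/3 || 3*val_1 < 0) <==> 2*lim != 11))))
Answer: WP = (lim == 4 ==> ((!(2*lim == 18)) && (forall val_1. ((!(4*lim >= 49 || 2*lim + (1/4)*val_1 >= 19)) || (((32/3)*lim <= val_1 + 322/3 || 3*val_1 < 0) <==> 4*lim != 39))))) && ((!(lim == 4)) ==> (forall val_1. ((!(2*lim >= 21 || lim + (1/4)*val_1 >= 5)) || (((16/3)*lim <= val_1 + 98/3 || 3*val_1 < 0) <==> 2*lim != 11))))


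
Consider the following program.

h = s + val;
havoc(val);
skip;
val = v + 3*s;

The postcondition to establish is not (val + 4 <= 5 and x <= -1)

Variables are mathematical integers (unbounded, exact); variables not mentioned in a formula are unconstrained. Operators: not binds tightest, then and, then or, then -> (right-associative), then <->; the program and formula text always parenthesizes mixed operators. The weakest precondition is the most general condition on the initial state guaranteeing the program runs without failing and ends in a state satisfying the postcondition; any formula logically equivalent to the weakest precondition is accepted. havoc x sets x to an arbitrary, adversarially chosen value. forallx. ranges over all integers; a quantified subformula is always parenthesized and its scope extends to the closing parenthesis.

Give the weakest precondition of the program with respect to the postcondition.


Working backward. After the program, the postcondition not (val + 4 <= 5 and x <= -1) must hold; in canonical form it is not (val <= 1 and x <= -1).
Before val := v + 3*s: not (3*s + v <= 1 and x <= -1)
Before skip: not (3*s + v <= 1 and x <= -1)
Before havoc val: not (3*s + v <= 1 and x <= -1)
Before h := s + val: not (3*s + v <= 1 and x <= -1)
Answer: WP = not (3*s + v <= 1 and x <= -1)


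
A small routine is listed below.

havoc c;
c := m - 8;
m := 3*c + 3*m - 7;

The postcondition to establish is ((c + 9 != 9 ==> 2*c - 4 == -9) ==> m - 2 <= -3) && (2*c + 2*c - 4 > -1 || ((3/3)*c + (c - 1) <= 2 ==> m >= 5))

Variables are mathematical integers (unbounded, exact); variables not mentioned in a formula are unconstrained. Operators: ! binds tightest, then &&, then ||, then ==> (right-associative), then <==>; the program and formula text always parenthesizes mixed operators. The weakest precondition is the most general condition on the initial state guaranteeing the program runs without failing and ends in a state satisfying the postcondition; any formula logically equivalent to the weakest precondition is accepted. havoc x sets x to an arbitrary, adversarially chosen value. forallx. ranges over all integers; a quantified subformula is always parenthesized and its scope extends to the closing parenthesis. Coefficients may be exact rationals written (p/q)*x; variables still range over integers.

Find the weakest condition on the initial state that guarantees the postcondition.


Working backward. After the program, the postcondition ((c + 9 != 9 ==> 2*c - 4 == -9) ==> m - 2 <= -3) && (2*c + 2*c - 4 > -1 || ((3/3)*c + (c - 1) <= 2 ==> m >= 5)) must hold; in canonical form it is ((c != 0 ==> 2*c == -5) ==> m <= -1) && (4*c > 3 || (2*c <= 3 ==> m >= 5)).
Before m := 3*c + 3*m - 7: ((c != 0 ==> 2*c == -5) ==> 3*c + 3*m <= 6) && (4*c > 3 || (2*c <= 3 ==> 3*c + 3*m >= 12))
Before c := m - 8: ((m != 8 ==> 2*m == 11) ==> 6*m <= 30) && (4*m > 35 || (2*m <= 19 ==> 6*m >= 36))
Before havoc c: ((m != 8 ==> 2*m == 11) ==> 6*m <= 30) && (4*m > 35 || (2*m <= 19 ==> 6*m >= 36))
Answer: WP = ((m != 8 ==> 2*m == 11) ==> 6*m <= 30) && (4*m > 35 || (2*m <= 19 ==> 6*m >= 36))


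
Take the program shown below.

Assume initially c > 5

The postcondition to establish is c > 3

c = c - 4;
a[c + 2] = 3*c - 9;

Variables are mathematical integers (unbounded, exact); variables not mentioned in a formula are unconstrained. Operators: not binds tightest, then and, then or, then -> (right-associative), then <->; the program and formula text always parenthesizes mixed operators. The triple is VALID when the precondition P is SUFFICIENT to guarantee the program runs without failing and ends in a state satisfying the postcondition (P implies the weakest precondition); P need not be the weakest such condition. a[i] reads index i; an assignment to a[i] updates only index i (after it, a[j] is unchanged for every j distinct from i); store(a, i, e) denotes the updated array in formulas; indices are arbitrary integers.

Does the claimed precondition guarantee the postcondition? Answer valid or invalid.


Working backward. After the program, c > 3 must hold.
Before a[c + 2] := 3*c - 9: c > 3
Before c := c - 4: c > 7
The weakest precondition is c > 7.
Check whether c > 5 implies it.
Countermodel: at the initial state c = 6, the precondition holds but the weakest precondition fails.
Answer: invalid


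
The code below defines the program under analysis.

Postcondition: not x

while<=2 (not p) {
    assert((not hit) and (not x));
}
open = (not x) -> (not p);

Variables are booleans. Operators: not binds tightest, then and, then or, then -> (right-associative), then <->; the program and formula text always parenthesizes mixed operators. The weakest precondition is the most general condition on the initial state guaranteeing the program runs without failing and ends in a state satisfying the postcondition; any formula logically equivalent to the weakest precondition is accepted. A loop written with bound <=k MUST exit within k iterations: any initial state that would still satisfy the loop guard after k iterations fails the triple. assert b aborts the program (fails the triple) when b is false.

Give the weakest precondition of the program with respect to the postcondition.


Working backward. After the program, not x must hold.
Before open := (not x) -> (not p): not x
Before the loop (bound <=2), unroll the exhaustion recursion (WP_0 = exit-now case; WP_j = one more guarded iteration, up to j = 2):
  WP_0: p and (not x)
  WP_1: ((not p) -> ((not hit) and (not x) and p)) and (p -> (not x))
  WP_2: ((not p) -> ((not hit) and (not x) and ((not p) -> ((not hit) and (not x) and p)) and (p -> (not x)))) and (p -> (not x))
So before the loop: ((not p) -> ((not hit) and (not x) and ((not p) -> ((not hit) and (not x) and p)) and (p -> (not x)))) and (p -> (not x))
Answer: WP = ((not p) -> ((not hit) and (not x) and ((not p) -> ((not hit) and (not x) and p)) and (p -> (not x)))) and (p -> (not x))


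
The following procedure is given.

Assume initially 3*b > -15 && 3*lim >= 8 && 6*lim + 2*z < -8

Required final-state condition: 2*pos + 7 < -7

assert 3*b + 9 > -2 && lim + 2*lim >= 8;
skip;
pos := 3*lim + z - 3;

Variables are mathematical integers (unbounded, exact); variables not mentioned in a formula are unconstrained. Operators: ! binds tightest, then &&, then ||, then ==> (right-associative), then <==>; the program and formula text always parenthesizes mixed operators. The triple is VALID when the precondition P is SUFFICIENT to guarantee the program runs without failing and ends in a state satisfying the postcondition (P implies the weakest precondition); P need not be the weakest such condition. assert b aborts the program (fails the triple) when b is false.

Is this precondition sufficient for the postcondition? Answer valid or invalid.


Working backward. After the program, the postcondition 2*pos + 7 < -7 must hold; in canonical form it is 2*pos < -14.
Before pos := 3*lim + z - 3: 6*lim + 2*z < -8
Before skip: 6*lim + 2*z < -8
Before assert 3*b + 9 > -2 && lim + 2*lim >= 8: 3*b > -11 && 3*lim >= 8 && 6*lim + 2*z < -8
The weakest precondition is 3*b > -11 && 3*lim >= 8 && 6*lim + 2*z < -8.
Check whether 3*b > -15 && 3*lim >= 8 && 6*lim + 2*z < -8 implies it.
Countermodel: at the initial state b = -4, lim = 3, z = -14, the precondition holds but the weakest precondition fails.
Answer: invalid


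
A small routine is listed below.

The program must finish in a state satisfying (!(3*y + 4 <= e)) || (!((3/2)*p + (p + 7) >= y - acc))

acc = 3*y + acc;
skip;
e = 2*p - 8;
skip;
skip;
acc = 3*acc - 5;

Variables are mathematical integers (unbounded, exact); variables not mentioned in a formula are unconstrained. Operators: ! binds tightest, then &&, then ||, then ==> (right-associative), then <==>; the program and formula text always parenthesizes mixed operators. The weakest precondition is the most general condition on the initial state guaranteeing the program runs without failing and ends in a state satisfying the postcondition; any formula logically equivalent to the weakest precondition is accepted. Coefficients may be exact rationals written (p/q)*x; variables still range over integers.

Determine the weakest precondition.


Working backward. After the program, the postcondition (!(3*y + 4 <= e)) || (!((3/2)*p + (p + 7) >= y - acc)) must hold; in canonical form it is (!(3*y <= e - 4)) || (!(acc + (5/2)*p >= y - 7)).
Before acc := 3*acc - 5: (!(3*y <= e - 4)) || (!(3*acc + (5/2)*p >= y - 2))
Before skip: (!(3*y <= e - 4)) || (!(3*acc + (5/2)*p >= y - 2))
Before skip: (!(3*y <= e - 4)) || (!(3*acc + (5/2)*p >= y - 2))
Before e := 2*p - 8: (!(3*y <= 2*p - 12)) || (!(3*acc + (5/2)*p >= y - 2))
Before skip: (!(3*y <= 2*p - 12)) || (!(3*acc + (5/2)*p >= y - 2))
Before acc := 3*y + acc: (!(3*y <= 2*p - 12)) || (!(3*acc + (5/2)*p + 8*y >= -2))
Answer: WP = (!(3*y <= 2*p - 12)) || (!(3*acc + (5/2)*p + 8*y >= -2))


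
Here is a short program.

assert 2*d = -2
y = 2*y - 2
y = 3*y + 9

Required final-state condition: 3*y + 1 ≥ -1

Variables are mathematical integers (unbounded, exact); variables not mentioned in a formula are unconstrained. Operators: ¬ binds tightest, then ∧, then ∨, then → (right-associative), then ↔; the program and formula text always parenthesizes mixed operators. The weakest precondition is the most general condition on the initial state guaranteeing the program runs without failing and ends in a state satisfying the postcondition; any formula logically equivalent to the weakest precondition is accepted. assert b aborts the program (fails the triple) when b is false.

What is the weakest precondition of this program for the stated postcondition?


Working backward. After the program, the postcondition 3*y + 1 ≥ -1 must hold; in canonical form it is 3*y ≥ -2.
Before y := 3*y + 9: 9*y ≥ -29
Before y := 2*y - 2: 18*y ≥ -11
Before assert 2*d = -2: 2*d = -2 ∧ 18*y ≥ -11
Answer: WP = 2*d = -2 ∧ 18*y ≥ -11


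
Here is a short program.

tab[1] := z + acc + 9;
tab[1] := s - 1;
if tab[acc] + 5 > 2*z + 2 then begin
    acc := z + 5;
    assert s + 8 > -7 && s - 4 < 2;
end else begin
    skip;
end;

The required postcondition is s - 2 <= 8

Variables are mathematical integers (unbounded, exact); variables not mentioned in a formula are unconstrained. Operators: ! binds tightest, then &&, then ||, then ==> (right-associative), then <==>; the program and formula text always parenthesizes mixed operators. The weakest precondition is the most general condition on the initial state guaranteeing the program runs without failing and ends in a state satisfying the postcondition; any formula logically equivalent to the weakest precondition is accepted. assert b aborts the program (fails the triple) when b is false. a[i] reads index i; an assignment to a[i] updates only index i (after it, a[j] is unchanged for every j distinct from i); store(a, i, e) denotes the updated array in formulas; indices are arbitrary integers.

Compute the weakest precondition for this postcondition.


Working backward. After the program, the postcondition s - 2 <= 8 must hold; in canonical form it is s <= 10.
Then branch requires s > -15 && s < 6 && s <= 10; else branch requires s <= 10.
Before the if: (tab[acc] > 2*z - 3 ==> (s > -15 && s < 6 && s <= 10)) && ((!(tab[acc] > 2*z - 3)) ==> s <= 10)
Before tab[1] := s - 1: (store(tab, 1, s - 1)[acc] > 2*z - 3 ==> (s > -15 && s < 6 && s <= 10)) && ((!(store(tab, 1, s - 1)[acc] > 2*z - 3)) ==> s <= 10)
Before tab[1] := z + acc + 9: (store(store(tab, 1, acc + z + 9), 1, s - 1)[acc] > 2*z - 3 ==> (s > -15 && s < 6 && s <= 10)) && ((!(store(store(tab, 1, acc + z + 9), 1, s - 1)[acc] > 2*z - 3)) ==> s <= 10)
Answer: WP = (store(store(tab, 1, acc + z + 9), 1, s - 1)[acc] > 2*z - 3 ==> (s > -15 && s < 6 && s <= 10)) && ((!(store(store(tab, 1, acc + z + 9), 1, s - 1)[acc] > 2*z - 3)) ==> s <= 10)


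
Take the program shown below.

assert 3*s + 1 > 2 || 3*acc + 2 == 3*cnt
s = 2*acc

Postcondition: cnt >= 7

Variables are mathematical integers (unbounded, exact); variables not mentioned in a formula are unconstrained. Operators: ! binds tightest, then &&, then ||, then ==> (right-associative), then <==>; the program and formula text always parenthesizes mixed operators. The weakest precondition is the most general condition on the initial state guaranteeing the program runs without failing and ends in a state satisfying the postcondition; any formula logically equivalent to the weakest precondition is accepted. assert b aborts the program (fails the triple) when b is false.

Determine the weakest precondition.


Working backward. After the program, cnt >= 7 must hold.
Before s := 2*acc: cnt >= 7
Before assert 3*s + 1 > 2 || 3*acc + 2 == 3*cnt: (3*s > 1 || 3*acc == 3*cnt - 2) && cnt >= 7
Answer: WP = (3*s > 1 || 3*acc == 3*cnt - 2) && cnt >= 7


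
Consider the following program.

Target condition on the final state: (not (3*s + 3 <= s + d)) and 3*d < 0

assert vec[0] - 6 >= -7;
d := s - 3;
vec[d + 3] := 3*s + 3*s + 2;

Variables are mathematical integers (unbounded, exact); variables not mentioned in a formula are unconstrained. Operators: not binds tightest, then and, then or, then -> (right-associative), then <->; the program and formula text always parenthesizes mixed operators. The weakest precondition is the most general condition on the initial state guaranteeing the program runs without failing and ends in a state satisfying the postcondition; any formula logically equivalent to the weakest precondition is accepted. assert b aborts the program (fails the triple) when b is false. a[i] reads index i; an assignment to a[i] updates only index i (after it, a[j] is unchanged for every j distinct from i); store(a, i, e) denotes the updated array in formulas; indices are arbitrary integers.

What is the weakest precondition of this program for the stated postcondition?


Working backward. After the program, the postcondition (not (3*s + 3 <= s + d)) and 3*d < 0 must hold; in canonical form it is (not (2*s <= d - 3)) and 3*d < 0.
Before vec[d + 3] := 3*s + 3*s + 2: (not (2*s <= d - 3)) and 3*d < 0
Before d := s - 3: (not (s <= -6)) and 3*s < 9
Before assert vec[0] - 6 >= -7: vec[0] >= -1 and (not (s <= -6)) and 3*s < 9
Answer: WP = vec[0] >= -1 and (not (s <= -6)) and 3*s < 9


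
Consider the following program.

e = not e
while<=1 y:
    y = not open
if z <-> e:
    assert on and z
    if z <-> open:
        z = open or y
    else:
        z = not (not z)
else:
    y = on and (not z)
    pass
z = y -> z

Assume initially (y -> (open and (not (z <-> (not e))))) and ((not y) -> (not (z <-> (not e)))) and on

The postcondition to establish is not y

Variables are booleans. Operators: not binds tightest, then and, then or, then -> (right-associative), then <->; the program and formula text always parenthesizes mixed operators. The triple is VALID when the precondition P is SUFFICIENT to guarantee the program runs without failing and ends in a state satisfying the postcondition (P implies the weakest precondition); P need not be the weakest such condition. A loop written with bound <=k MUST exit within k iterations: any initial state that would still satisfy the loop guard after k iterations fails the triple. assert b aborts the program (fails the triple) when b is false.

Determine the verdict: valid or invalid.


Working backward. After the program, not y must hold.
Before z := y -> z: not y
Then branch requires on and z and ((z <-> open) -> (not y)) and ((not (z <-> open)) -> (not y)); else branch requires not (on and (not z)).
Before the if: ((z <-> e) -> (on and z and ((z <-> open) -> (not y)) and ((not (z <-> open)) -> (not y)))) and ((not (z <-> e)) -> (not (on and (not z))))
Before the loop (bound <=1), unroll the exhaustion recursion (WP_0 = exit-now case; WP_j = one more guarded iteration, up to j = 1):
  WP_0: (not y) and ((z <-> e) -> (on and z and ((z <-> open) -> (not y)) and ((not (z <-> open)) -> (not y)))) and ((not (z <-> e)) -> (not (on and (not z))))
  WP_1: (y -> (open and ((z <-> e) -> (on and z and ((z <-> open) -> open) and ((not (z <-> open)) -> open))) and ((not (z <-> e)) -> (not (on and (not z)))))) and ((not y) -> (((z <-> e) -> (on and z and ((z <-> open) -> (not y)) and ((not (z <-> open)) -> (not y)))) and ((not (z <-> e)) -> (not (on and (not z))))))
So before the loop: (y -> (open and ((z <-> e) -> (on and z and ((z <-> open) -> open) and ((not (z <-> open)) -> open))) and ((not (z <-> e)) -> (not (on and (not z)))))) and ((not y) -> (((z <-> e) -> (on and z and ((z <-> open) -> (not y)) and ((not (z <-> open)) -> (not y)))) and ((not (z <-> e)) -> (not (on and (not z))))))
Before e := not e: (y -> (open and ((z <-> (not e)) -> (on and z and ((z <-> open) -> open) and ((not (z <-> open)) -> open))) and ((not (z <-> (not e))) -> (not (on and (not z)))))) and ((not y) -> (((z <-> (not e)) -> (on and z and ((z <-> open) -> (not y)) and ((not (z <-> open)) -> (not y)))) and ((not (z <-> (not e))) -> (not (on and (not z))))))
The weakest precondition is (y -> (open and ((z <-> (not e)) -> (on and z and ((z <-> open) -> open) and ((not (z <-> open)) -> open))) and ((not (z <-> (not e))) -> (not (on and (not z)))))) and ((not y) -> (((z <-> (not e)) -> (on and z and ((z <-> open) -> (not y)) and ((not (z <-> open)) -> (not y)))) and ((not (z <-> (not e))) -> (not (on and (not z)))))).
Check whether (y -> (open and (not (z <-> (not e))))) and ((not y) -> (not (z <-> (not e)))) and on implies it.
Countermodel: at the initial state e = false, on = true, open = false, y = false, z = false, the precondition holds but the weakest precondition fails.
Answer: invalid


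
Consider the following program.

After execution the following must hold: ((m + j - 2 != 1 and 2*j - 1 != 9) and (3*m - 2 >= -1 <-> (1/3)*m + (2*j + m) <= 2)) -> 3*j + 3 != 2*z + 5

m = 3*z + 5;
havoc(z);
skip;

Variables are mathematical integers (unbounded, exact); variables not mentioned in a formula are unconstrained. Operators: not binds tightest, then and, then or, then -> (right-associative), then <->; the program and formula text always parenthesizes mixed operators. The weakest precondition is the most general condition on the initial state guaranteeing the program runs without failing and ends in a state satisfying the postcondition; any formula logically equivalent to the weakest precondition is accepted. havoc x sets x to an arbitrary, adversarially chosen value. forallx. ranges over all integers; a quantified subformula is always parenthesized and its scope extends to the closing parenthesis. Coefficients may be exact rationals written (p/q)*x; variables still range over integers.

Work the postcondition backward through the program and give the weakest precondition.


Working backward. After the program, the postcondition ((m + j - 2 != 1 and 2*j - 1 != 9) and (3*m - 2 >= -1 <-> (1/3)*m + (2*j + m) <= 2)) -> 3*j + 3 != 2*z + 5 must hold; in canonical form it is (j + m != 3 and 2*j != 10 and (3*m >= 1 <-> 2*j + (4/3)*m <= 2)) -> 3*j != 2*z + 2.
Before skip: (j + m != 3 and 2*j != 10 and (3*m >= 1 <-> 2*j + (4/3)*m <= 2)) -> 3*j != 2*z + 2
Before havoc z: forall z_1. ((j + m != 3 and 2*j != 10 and (3*m >= 1 <-> 2*j + (4/3)*m <= 2)) -> 3*j != 2*z_1 + 2)
Before m := 3*z + 5: forall z_1. ((j + 3*z != -2 and 2*j != 10 and (9*z >= -14 <-> 2*j + 4*z <= -14/3)) -> 3*j != 2*z_1 + 2)
Answer: WP = forall z_1. ((j + 3*z != -2 and 2*j != 10 and (9*z >= -14 <-> 2*j + 4*z <= -14/3)) -> 3*j != 2*z_1 + 2)


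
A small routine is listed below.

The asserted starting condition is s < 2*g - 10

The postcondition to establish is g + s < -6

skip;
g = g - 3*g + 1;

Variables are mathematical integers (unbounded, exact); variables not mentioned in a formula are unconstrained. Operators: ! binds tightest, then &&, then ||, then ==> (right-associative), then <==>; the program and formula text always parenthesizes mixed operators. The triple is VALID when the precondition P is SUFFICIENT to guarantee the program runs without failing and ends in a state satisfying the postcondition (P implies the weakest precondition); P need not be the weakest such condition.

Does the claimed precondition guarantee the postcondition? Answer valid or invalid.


Working backward. After the program, g + s < -6 must hold.
Before g := g - 3*g + 1: s < 2*g - 7
Before skip: s < 2*g - 7
The weakest precondition is s < 2*g - 7.
Check whether s < 2*g - 10 implies it.
Every state satisfying the precondition satisfies the weakest precondition: the implication holds.
Answer: valid


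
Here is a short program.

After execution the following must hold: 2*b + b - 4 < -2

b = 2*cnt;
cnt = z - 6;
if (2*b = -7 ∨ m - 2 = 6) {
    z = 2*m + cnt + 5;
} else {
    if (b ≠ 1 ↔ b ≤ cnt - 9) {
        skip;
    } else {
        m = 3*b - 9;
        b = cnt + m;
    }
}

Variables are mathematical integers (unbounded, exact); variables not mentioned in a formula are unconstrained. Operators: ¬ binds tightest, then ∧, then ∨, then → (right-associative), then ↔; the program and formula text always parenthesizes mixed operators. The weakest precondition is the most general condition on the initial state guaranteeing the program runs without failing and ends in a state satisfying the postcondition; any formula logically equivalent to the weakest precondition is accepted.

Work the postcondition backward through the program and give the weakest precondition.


Working backward. After the program, the postcondition 2*b + b - 4 < -2 must hold; in canonical form it is 3*b < 2.
Then branch requires 3*b < 2; else branch requires ((b ≠ 1 ↔ b ≤ cnt - 9) → 3*b < 2) ∧ ((¬(b ≠ 1 ↔ b ≤ cnt - 9)) → 9*b + 3*cnt < 29).
Before the if: ((2*b = -7 ∨ m = 8) → 3*b < 2) ∧ ((¬(2*b = -7 ∨ m = 8)) → (((b ≠ 1 ↔ b ≤ cnt - 9) → 3*b < 2) ∧ ((¬(b ≠ 1 ↔ b ≤ cnt - 9)) → 9*b + 3*cnt < 29)))
Before cnt := z - 6: ((2*b = -7 ∨ m = 8) → 3*b < 2) ∧ ((¬(2*b = -7 ∨ m = 8)) → (((b ≠ 1 ↔ b ≤ z - 15) → 3*b < 2) ∧ ((¬(b ≠ 1 ↔ b ≤ z - 15)) → 9*b + 3*z < 47)))
Before b := 2*cnt: ((4*cnt = -7 ∨ m = 8) → 6*cnt < 2) ∧ ((¬(4*cnt = -7 ∨ m = 8)) → (((2*cnt ≠ 1 ↔ 2*cnt ≤ z - 15) → 6*cnt < 2) ∧ ((¬(2*cnt ≠ 1 ↔ 2*cnt ≤ z - 15)) → 18*cnt + 3*z < 47)))
Answer: WP = ((4*cnt = -7 ∨ m = 8) → 6*cnt < 2) ∧ ((¬(4*cnt = -7 ∨ m = 8)) → (((2*cnt ≠ 1 ↔ 2*cnt ≤ z - 15) → 6*cnt < 2) ∧ ((¬(2*cnt ≠ 1 ↔ 2*cnt ≤ z - 15)) → 18*cnt + 3*z < 47)))


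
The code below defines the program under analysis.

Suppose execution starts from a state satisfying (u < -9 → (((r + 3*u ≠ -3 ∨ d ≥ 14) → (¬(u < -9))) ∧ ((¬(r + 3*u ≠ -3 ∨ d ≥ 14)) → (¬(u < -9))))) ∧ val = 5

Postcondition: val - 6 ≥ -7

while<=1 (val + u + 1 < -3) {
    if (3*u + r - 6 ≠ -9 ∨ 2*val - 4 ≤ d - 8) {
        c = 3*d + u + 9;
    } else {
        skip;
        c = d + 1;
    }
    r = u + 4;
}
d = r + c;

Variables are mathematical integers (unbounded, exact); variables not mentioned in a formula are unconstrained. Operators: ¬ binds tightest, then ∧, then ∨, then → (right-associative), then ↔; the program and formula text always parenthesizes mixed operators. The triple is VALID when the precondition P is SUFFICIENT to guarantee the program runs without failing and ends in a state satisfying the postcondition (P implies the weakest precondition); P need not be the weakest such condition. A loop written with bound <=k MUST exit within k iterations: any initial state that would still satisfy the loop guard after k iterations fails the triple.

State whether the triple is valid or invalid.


Working backward. After the program, the postcondition val - 6 ≥ -7 must hold; in canonical form it is val ≥ -1.
Before d := r + c: val ≥ -1
Before the loop (bound <=1), unroll the exhaustion recursion (WP_0 = exit-now case; WP_j = one more guarded iteration, up to j = 1):
  WP_0: (¬(u + val < -4)) ∧ val ≥ -1
  WP_1: (u + val < -4 → (((r + 3*u ≠ -3 ∨ 2*val ≤ d - 4) → ((¬(u + val < -4)) ∧ val ≥ -1)) ∧ ((¬(r + 3*u ≠ -3 ∨ 2*val ≤ d - 4)) → ((¬(u + val < -4)) ∧ val ≥ -1)))) ∧ ((¬(u + val < -4)) → val ≥ -1)
So before the loop: (u + val < -4 → (((r + 3*u ≠ -3 ∨ 2*val ≤ d - 4) → ((¬(u + val < -4)) ∧ val ≥ -1)) ∧ ((¬(r + 3*u ≠ -3 ∨ 2*val ≤ d - 4)) → ((¬(u + val < -4)) ∧ val ≥ -1)))) ∧ ((¬(u + val < -4)) → val ≥ -1)
The weakest precondition is (u + val < -4 → (((r + 3*u ≠ -3 ∨ 2*val ≤ d - 4) → ((¬(u + val < -4)) ∧ val ≥ -1)) ∧ ((¬(r + 3*u ≠ -3 ∨ 2*val ≤ d - 4)) → ((¬(u + val < -4)) ∧ val ≥ -1)))) ∧ ((¬(u + val < -4)) → val ≥ -1).
Check whether (u < -9 → (((r + 3*u ≠ -3 ∨ d ≥ 14) → (¬(u < -9))) ∧ ((¬(r + 3*u ≠ -3 ∨ d ≥ 14)) → (¬(u < -9))))) ∧ val = 5 implies it.
Every state satisfying the precondition satisfies the weakest precondition: the implication holds.
Answer: valid
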